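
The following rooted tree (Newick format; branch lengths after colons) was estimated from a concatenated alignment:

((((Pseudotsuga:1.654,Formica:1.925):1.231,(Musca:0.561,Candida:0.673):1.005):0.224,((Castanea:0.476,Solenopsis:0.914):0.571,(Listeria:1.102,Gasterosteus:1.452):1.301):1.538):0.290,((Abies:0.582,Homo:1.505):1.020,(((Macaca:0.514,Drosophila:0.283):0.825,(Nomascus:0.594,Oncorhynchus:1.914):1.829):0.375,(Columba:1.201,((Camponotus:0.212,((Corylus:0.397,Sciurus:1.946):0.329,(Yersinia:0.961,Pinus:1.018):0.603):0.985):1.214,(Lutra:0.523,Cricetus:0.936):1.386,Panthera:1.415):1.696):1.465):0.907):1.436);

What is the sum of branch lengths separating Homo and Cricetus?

The path runs Homo → … → MRCA → … → Cricetus; the MRCA is the node subtending ((Abies,Homo),(((Macaca,Drosophila),(Nomascus,Oncorhynchus)),(Columba,((Camponotus,((Corylus,Sciurus),(Yersinia,Pinus))),(Lutra,Cricetus),Panthera)))).
Branch lengths along that path: 1.505 + 1.020 + 0.907 + 1.465 + 1.696 + 1.386 + 0.936 = 8.915.

8.915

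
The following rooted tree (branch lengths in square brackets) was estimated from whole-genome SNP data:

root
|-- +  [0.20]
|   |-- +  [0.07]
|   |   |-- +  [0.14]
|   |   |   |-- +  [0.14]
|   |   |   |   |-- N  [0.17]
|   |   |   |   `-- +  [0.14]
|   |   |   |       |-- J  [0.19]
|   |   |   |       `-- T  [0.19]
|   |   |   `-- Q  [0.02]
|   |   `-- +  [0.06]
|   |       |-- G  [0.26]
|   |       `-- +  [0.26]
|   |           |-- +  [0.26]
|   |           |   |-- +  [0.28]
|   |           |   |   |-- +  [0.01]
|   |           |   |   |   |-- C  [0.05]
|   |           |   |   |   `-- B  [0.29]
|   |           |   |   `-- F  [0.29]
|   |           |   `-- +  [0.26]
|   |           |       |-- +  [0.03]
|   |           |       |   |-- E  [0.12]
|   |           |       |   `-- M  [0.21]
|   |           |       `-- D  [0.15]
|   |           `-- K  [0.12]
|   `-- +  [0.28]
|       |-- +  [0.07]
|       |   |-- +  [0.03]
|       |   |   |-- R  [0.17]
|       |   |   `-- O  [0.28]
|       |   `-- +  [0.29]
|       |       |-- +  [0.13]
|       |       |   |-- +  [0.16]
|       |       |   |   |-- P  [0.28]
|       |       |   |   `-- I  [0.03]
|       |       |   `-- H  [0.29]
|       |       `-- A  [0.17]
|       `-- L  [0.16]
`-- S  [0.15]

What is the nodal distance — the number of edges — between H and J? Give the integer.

The MRCA of H and J is the node subtending ((((N,(J,T)),Q),(G,((((C,B),F),((E,M),D)),K))),(((R,O),(((P,I),H),A)),L)).
From H up to that node: 5 branches. From J up to the same node: 5 branches. Total: 5 + 5 = 10.

10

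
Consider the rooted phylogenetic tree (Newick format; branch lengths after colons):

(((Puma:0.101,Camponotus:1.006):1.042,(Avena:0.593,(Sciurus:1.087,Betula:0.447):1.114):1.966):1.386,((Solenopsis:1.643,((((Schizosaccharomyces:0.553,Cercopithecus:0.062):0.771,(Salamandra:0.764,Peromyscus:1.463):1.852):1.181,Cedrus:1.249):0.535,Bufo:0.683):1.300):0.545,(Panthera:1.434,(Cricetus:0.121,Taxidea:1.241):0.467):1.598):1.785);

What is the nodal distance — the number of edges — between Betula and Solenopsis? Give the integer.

The MRCA of Betula and Solenopsis is the root of the tree.
From Betula up to that node: 4 branches. From Solenopsis up to the same node: 3 branches. Total: 4 + 3 = 7.

7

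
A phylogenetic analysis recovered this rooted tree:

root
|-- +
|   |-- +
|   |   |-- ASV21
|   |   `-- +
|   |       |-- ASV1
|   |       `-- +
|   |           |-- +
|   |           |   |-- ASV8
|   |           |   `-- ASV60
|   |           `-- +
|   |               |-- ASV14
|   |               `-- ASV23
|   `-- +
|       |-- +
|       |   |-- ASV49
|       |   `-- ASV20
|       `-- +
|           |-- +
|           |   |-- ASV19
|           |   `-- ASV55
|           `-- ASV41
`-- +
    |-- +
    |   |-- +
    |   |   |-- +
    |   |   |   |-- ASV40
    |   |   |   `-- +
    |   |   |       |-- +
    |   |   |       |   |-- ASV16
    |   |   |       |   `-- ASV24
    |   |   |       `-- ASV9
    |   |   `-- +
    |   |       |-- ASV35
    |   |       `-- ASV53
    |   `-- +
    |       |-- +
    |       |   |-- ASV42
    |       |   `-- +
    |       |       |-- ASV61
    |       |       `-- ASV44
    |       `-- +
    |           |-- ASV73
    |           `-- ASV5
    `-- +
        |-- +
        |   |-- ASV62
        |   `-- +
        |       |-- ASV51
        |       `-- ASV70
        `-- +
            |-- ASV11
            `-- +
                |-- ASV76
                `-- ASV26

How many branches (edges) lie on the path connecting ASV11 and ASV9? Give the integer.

8

The MRCA of ASV11 and ASV9 is the node subtending ((((ASV40,((ASV16,ASV24),ASV9)),(ASV35,ASV53)),((ASV42,(ASV61,ASV44)),(ASV73,ASV5))),((ASV62,(ASV51,ASV70)),(ASV11,(ASV76,ASV26)))).
From ASV11 up to that node: 3 branches. From ASV9 up to the same node: 5 branches. Total: 3 + 5 = 8.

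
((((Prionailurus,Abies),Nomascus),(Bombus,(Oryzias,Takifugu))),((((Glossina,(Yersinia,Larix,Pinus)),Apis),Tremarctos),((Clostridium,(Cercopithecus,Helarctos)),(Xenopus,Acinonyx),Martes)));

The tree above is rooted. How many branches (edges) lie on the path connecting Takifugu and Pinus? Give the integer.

10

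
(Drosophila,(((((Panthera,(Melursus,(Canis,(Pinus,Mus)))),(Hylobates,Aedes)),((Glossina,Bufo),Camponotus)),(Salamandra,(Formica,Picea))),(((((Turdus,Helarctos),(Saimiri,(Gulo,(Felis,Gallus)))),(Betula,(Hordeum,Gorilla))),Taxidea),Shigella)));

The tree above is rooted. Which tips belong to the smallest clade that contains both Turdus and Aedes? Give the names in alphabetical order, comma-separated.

Aedes, Betula, Bufo, Camponotus, Canis, Felis, Formica, Gallus, Glossina, Gorilla, Gulo, Helarctos, Hordeum, Hylobates, Melursus, Mus, Panthera, Picea, Pinus, Saimiri, Salamandra, Shigella, Taxidea, Turdus

Tracing Turdus: it sits inside (Turdus,Helarctos).
Tracing Aedes: it sits inside (Hylobates,Aedes).
The smallest clade enclosing both is (((((Panthera,(Melursus,(Canis,(Pinus,Mus)))),(Hylobates,Aedes)),((Glossina,Bufo),Camponotus)),(Salamandra,(Formica,Picea))),(((((Turdus,Helarctos),(Saimiri,(Gulo,(Felis,Gallus)))),(Betula,(Hordeum,Gorilla))),Taxidea),Shigella)); the answer is its 24 terminal taxa in alphabetical order.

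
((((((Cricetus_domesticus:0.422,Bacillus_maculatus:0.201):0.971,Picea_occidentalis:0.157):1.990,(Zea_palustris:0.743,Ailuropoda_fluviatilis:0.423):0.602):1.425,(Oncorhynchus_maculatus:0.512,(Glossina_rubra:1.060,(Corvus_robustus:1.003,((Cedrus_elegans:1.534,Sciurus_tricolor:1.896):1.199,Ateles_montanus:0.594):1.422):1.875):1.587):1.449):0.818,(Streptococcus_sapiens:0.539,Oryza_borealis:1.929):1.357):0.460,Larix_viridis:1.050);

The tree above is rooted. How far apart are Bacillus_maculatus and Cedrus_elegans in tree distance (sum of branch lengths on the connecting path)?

The path runs Bacillus_maculatus → … → MRCA → … → Cedrus_elegans; the MRCA is the node subtending ((((Cricetus_domesticus,Bacillus_maculatus),Picea_occidentalis),(Zea_palustris,Ailuropoda_fluviatilis)),(Oncorhynchus_maculatus,(Glossina_rubra,(Corvus_robustus,((Cedrus_elegans,Sciurus_tricolor),Ateles_montanus))))).
Branch lengths along that path: 0.201 + 0.971 + 1.990 + 1.425 + 1.449 + 1.587 + 1.875 + 1.422 + 1.199 + 1.534 = 13.653.

13.653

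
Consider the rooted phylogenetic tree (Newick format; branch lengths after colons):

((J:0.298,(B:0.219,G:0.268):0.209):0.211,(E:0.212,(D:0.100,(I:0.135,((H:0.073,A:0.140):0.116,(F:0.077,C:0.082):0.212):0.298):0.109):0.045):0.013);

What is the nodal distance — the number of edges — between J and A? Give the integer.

The MRCA of J and A is the root of the tree.
From J up to that node: 2 branches. From A up to the same node: 6 branches. Total: 2 + 6 = 8.

8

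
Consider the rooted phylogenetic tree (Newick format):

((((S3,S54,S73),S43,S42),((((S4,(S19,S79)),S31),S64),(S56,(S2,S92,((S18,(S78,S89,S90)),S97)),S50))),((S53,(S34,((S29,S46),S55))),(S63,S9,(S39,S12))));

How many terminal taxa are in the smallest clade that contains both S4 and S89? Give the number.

14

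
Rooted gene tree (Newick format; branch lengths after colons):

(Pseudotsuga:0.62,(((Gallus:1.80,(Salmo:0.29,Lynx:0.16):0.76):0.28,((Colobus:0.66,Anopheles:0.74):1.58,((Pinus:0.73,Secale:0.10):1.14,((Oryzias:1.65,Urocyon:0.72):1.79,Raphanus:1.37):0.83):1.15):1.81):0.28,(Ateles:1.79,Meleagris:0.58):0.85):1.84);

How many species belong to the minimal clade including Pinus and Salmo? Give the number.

10

The MRCA of Pinus and Salmo is the node subtending ((Gallus,(Salmo,Lynx)),((Colobus,Anopheles),((Pinus,Secale),((Oryzias,Urocyon),Raphanus)))).
That clade contains 10 terminal taxa: Anopheles, Colobus, Gallus, Lynx, Oryzias, Pinus, Raphanus, Salmo, Secale, Urocyon.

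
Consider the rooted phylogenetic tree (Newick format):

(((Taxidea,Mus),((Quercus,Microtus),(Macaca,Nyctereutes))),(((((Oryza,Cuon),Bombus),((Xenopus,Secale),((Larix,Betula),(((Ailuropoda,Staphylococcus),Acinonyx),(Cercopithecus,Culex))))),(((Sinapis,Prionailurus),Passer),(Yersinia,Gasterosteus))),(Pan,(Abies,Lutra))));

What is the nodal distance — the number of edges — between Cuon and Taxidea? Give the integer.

The MRCA of Cuon and Taxidea is the root of the tree.
From Cuon up to that node: 6 branches. From Taxidea up to the same node: 3 branches. Total: 6 + 3 = 9.

9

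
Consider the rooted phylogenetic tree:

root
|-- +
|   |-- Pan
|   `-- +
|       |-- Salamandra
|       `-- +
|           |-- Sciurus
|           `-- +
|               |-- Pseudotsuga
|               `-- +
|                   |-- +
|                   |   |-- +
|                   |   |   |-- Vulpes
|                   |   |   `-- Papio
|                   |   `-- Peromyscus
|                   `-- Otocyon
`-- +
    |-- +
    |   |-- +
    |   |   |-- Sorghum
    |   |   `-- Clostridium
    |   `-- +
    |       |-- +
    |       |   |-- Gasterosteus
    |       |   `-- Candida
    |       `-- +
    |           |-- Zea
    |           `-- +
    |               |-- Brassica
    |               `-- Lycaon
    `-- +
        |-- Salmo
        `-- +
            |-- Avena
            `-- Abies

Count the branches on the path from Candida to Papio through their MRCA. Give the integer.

The MRCA of Candida and Papio is the root of the tree.
From Candida up to that node: 5 branches. From Papio up to the same node: 8 branches. Total: 5 + 8 = 13.

13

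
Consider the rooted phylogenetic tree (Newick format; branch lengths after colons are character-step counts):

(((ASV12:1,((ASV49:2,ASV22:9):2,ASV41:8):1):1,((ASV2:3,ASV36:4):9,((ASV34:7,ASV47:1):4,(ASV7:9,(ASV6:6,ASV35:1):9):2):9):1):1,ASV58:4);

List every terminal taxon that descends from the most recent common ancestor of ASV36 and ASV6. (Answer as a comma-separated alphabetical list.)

ASV2, ASV34, ASV35, ASV36, ASV47, ASV6, ASV7

Tracing ASV36: it sits inside (ASV2,ASV36).
Tracing ASV6: it sits inside (ASV6,ASV35).
The smallest clade enclosing both is ((ASV2,ASV36),((ASV34,ASV47),(ASV7,(ASV6,ASV35)))); the answer is its 7 terminal taxa in alphabetical order.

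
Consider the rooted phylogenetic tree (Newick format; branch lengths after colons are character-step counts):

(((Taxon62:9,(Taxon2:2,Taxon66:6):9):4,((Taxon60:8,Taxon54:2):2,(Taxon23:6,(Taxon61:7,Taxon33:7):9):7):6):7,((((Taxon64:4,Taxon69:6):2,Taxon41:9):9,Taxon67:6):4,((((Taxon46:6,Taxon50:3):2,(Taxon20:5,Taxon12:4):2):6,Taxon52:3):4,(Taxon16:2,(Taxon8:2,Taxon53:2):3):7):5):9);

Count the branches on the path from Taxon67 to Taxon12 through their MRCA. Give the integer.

The MRCA of Taxon67 and Taxon12 is the node subtending ((((Taxon64,Taxon69),Taxon41),Taxon67),((((Taxon46,Taxon50),(Taxon20,Taxon12)),Taxon52),(Taxon16,(Taxon8,Taxon53)))).
From Taxon67 up to that node: 2 branches. From Taxon12 up to the same node: 5 branches. Total: 2 + 5 = 7.

7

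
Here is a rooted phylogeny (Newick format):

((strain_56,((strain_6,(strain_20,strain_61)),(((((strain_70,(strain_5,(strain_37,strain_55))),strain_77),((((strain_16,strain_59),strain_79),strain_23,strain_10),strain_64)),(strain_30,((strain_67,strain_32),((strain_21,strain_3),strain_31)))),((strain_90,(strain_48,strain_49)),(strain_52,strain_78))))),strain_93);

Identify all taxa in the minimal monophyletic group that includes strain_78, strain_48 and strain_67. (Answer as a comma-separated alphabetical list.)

strain_10, strain_16, strain_21, strain_23, strain_3, strain_30, strain_31, strain_32, strain_37, strain_48, strain_49, strain_5, strain_52, strain_55, strain_59, strain_64, strain_67, strain_70, strain_77, strain_78, strain_79, strain_90

Tracing strain_78: it sits inside (strain_52,strain_78).
Tracing strain_48: it sits inside (strain_48,strain_49).
Tracing strain_67: it sits inside (strain_67,strain_32).
The smallest clade enclosing all 3 is (((((strain_70,(strain_5,(strain_37,strain_55))),strain_77),((((strain_16,strain_59),strain_79),strain_23,strain_10),strain_64)),(strain_30,((strain_67,strain_32),((strain_21,strain_3),strain_31)))),((strain_90,(strain_48,strain_49)),(strain_52,strain_78))); the answer is its 22 terminal taxa in alphabetical order.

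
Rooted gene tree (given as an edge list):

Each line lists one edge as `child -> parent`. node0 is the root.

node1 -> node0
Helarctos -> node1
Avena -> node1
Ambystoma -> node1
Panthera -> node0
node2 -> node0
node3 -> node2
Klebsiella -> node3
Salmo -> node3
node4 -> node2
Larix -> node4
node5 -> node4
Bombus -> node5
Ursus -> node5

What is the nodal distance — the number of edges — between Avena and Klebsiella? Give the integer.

The MRCA of Avena and Klebsiella is the root of the tree.
From Avena up to that node: 2 branches. From Klebsiella up to the same node: 3 branches. Total: 2 + 3 = 5.

5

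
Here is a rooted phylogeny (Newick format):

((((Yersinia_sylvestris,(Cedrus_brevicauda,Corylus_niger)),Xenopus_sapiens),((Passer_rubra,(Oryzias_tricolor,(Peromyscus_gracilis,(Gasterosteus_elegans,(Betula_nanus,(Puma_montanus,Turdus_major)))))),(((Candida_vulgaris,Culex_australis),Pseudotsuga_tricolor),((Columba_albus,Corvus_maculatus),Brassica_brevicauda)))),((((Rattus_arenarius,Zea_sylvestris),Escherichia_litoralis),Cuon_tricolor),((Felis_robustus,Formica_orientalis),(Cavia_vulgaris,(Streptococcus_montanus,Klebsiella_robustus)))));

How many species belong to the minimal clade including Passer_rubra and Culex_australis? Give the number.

The MRCA of Passer_rubra and Culex_australis is the node subtending ((Passer_rubra,(Oryzias_tricolor,(Peromyscus_gracilis,(Gasterosteus_elegans,(Betula_nanus,(Puma_montanus,Turdus_major)))))),(((Candida_vulgaris,Culex_australis),Pseudotsuga_tricolor),((Columba_albus,Corvus_maculatus),Brassica_brevicauda))).
That clade contains 13 terminal taxa: Betula_nanus, Brassica_brevicauda, Candida_vulgaris, Columba_albus, Corvus_maculatus, Culex_australis, Gasterosteus_elegans, Oryzias_tricolor, Passer_rubra, Peromyscus_gracilis, Pseudotsuga_tricolor, Puma_montanus, Turdus_major.

13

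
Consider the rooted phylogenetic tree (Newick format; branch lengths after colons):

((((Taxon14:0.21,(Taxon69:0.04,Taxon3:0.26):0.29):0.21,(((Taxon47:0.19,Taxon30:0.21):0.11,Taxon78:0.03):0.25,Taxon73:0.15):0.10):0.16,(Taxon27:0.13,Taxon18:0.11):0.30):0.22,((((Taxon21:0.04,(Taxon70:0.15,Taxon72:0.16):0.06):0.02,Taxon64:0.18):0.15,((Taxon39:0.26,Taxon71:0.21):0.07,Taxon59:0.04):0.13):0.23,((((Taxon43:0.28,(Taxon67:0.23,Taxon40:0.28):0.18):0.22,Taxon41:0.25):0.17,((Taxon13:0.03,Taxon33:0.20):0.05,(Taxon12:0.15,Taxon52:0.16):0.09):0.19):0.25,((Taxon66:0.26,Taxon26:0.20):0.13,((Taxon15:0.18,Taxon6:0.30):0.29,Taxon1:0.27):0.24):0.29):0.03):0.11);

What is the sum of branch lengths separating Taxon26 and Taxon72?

The path runs Taxon26 → … → MRCA → … → Taxon72; the MRCA is the node subtending ((((Taxon21,(Taxon70,Taxon72)),Taxon64),((Taxon39,Taxon71),Taxon59)),((((Taxon43,(Taxon67,Taxon40)),Taxon41),((Taxon13,Taxon33),(Taxon12,Taxon52))),((Taxon66,Taxon26),((Taxon15,Taxon6),Taxon1)))).
Branch lengths along that path: 0.20 + 0.13 + 0.29 + 0.03 + 0.23 + 0.15 + 0.02 + 0.06 + 0.16 = 1.27.

1.27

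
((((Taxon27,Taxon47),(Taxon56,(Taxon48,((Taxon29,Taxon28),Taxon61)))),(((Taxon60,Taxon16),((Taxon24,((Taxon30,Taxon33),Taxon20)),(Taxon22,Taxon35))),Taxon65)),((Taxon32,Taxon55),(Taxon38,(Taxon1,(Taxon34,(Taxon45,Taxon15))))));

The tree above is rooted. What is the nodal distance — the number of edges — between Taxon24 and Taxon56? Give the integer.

8

The MRCA of Taxon24 and Taxon56 is the node subtending (((Taxon27,Taxon47),(Taxon56,(Taxon48,((Taxon29,Taxon28),Taxon61)))),(((Taxon60,Taxon16),((Taxon24,((Taxon30,Taxon33),Taxon20)),(Taxon22,Taxon35))),Taxon65)).
From Taxon24 up to that node: 5 branches. From Taxon56 up to the same node: 3 branches. Total: 5 + 3 = 8.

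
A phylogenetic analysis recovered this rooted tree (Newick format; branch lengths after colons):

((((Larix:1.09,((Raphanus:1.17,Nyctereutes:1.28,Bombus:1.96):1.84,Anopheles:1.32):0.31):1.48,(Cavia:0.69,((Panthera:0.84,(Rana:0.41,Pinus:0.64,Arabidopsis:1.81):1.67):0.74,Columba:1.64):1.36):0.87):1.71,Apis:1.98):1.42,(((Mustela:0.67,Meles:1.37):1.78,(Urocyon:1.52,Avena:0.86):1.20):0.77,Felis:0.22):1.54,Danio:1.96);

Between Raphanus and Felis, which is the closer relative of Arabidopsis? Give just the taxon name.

The MRCA of Arabidopsis and Raphanus subtends ((Larix,((Raphanus,Nyctereutes,Bombus),Anopheles)),(Cavia,((Panthera,(Rana,Pinus,Arabidopsis)),Columba))) (11 taxa).
The MRCA of Arabidopsis and Felis is the root, subtending the entire tree (18 taxa).
The first is nested inside the second, so Arabidopsis shares a more recent common ancestor with Raphanus.

Raphanus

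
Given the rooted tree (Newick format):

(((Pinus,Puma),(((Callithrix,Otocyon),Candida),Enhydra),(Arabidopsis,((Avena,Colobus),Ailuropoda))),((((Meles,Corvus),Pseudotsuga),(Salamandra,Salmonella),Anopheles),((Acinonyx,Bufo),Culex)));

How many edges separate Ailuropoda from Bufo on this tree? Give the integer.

The MRCA of Ailuropoda and Bufo is the root of the tree.
From Ailuropoda up to that node: 4 branches. From Bufo up to the same node: 4 branches. Total: 4 + 4 = 8.

8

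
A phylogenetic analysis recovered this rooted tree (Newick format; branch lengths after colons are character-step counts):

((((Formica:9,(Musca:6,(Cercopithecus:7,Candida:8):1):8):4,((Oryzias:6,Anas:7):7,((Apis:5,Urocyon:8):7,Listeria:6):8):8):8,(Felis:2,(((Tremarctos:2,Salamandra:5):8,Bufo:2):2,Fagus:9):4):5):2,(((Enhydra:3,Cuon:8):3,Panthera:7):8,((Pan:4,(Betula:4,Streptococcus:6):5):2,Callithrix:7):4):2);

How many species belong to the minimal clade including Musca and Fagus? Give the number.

14

The MRCA of Musca and Fagus is the node subtending (((Formica,(Musca,(Cercopithecus,Candida))),((Oryzias,Anas),((Apis,Urocyon),Listeria))),(Felis,(((Tremarctos,Salamandra),Bufo),Fagus))).
That clade contains 14 terminal taxa: Anas, Apis, Bufo, Candida, Cercopithecus, Fagus, Felis, Formica, Listeria, Musca, Oryzias, Salamandra, Tremarctos, Urocyon.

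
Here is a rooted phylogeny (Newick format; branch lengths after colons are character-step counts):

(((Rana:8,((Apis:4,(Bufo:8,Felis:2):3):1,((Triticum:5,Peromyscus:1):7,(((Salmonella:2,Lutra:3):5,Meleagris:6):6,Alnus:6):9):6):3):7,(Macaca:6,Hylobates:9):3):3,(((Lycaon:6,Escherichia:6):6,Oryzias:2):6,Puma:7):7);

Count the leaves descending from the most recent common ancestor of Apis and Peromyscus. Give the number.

9

The MRCA of Apis and Peromyscus is the node subtending ((Apis,(Bufo,Felis)),((Triticum,Peromyscus),(((Salmonella,Lutra),Meleagris),Alnus))).
That clade contains 9 terminal taxa: Alnus, Apis, Bufo, Felis, Lutra, Meleagris, Peromyscus, Salmonella, Triticum.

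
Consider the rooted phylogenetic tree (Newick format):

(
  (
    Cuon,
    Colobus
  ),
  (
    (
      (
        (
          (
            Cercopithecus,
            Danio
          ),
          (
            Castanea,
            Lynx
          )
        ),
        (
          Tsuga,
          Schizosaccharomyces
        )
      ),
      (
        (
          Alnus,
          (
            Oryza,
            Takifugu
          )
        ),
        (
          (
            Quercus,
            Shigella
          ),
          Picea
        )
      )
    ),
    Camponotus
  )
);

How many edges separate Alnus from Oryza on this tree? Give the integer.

3

The MRCA of Alnus and Oryza is the node subtending (Alnus,(Oryza,Takifugu)).
From Alnus up to that node: 1 branch. From Oryza up to the same node: 2 branches. Total: 1 + 2 = 3.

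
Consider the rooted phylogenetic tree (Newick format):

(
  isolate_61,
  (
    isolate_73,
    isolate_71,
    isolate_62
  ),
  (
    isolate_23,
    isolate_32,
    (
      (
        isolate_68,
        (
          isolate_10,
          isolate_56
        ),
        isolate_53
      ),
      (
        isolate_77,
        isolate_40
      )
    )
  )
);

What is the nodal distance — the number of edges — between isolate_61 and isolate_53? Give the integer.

The MRCA of isolate_61 and isolate_53 is the root of the tree.
From isolate_61 up to that node: 1 branch. From isolate_53 up to the same node: 4 branches. Total: 1 + 4 = 5.

5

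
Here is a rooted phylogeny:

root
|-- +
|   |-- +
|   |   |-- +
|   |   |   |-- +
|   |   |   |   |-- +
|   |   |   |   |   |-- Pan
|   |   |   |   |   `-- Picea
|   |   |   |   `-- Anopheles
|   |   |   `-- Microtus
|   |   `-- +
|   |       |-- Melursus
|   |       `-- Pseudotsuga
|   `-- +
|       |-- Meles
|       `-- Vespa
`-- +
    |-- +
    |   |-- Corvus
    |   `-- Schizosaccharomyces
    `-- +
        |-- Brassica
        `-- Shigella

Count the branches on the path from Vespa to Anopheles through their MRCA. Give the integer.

6

The MRCA of Vespa and Anopheles is the node subtending (((((Pan,Picea),Anopheles),Microtus),(Melursus,Pseudotsuga)),(Meles,Vespa)).
From Vespa up to that node: 2 branches. From Anopheles up to the same node: 4 branches. Total: 2 + 4 = 6.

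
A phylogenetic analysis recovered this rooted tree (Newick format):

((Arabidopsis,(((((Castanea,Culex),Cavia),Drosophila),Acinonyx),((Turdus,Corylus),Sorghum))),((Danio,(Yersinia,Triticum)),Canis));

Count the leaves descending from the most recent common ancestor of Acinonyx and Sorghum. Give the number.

8

The MRCA of Acinonyx and Sorghum is the node subtending (((((Castanea,Culex),Cavia),Drosophila),Acinonyx),((Turdus,Corylus),Sorghum)).
That clade contains 8 terminal taxa: Acinonyx, Castanea, Cavia, Corylus, Culex, Drosophila, Sorghum, Turdus.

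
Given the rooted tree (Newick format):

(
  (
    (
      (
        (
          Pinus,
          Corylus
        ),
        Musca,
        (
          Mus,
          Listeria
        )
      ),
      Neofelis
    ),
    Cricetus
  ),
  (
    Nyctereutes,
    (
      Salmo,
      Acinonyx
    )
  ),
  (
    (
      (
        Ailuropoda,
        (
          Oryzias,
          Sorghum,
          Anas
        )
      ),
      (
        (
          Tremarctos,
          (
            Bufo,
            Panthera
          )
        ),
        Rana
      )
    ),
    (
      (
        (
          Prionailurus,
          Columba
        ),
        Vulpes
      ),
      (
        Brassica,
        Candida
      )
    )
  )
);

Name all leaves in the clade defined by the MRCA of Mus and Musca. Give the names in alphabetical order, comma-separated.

Tracing Mus: it sits inside (Mus,Listeria).
Tracing Musca: it sits inside ((Pinus,Corylus),Musca,(Mus,Listeria)).
The smallest clade enclosing both is ((Pinus,Corylus),Musca,(Mus,Listeria)); the answer is its 5 terminal taxa in alphabetical order.

Corylus, Listeria, Mus, Musca, Pinus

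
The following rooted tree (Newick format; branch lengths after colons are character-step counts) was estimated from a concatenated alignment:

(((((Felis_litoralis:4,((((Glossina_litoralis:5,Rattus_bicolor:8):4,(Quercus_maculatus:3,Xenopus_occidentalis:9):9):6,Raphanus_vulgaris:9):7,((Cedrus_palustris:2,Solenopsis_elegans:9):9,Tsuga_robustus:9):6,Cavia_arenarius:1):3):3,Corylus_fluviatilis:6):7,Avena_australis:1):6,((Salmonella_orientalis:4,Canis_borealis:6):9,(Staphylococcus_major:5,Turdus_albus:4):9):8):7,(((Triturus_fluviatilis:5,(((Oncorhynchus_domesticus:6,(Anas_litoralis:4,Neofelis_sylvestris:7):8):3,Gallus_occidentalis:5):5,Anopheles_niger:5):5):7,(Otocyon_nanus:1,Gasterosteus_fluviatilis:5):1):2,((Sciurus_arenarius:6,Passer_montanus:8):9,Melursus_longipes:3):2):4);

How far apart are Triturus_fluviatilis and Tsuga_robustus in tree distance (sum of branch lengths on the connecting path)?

59

The path runs Triturus_fluviatilis → … → MRCA → … → Tsuga_robustus; the MRCA is the root of the tree.
Branch lengths along that path: 5 + 7 + 2 + 4 + 7 + 6 + 7 + 3 + 3 + 6 + 9 = 59.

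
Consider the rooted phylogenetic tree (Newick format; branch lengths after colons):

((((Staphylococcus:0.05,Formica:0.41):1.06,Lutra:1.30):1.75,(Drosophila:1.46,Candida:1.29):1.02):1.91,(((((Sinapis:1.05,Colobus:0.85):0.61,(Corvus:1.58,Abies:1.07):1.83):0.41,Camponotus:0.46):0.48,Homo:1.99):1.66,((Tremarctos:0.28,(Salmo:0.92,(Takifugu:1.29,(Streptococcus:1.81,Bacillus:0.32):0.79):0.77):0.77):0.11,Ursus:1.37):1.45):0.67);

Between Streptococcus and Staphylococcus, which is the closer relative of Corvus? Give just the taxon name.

Streptococcus

The MRCA of Corvus and Streptococcus subtends (((((Sinapis,Colobus),(Corvus,Abies)),Camponotus),Homo),((Tremarctos,(Salmo,(Takifugu,(Streptococcus,Bacillus)))),Ursus)) (12 taxa).
The MRCA of Corvus and Staphylococcus is the root, subtending the entire tree (17 taxa).
The first is nested inside the second, so Corvus shares a more recent common ancestor with Streptococcus.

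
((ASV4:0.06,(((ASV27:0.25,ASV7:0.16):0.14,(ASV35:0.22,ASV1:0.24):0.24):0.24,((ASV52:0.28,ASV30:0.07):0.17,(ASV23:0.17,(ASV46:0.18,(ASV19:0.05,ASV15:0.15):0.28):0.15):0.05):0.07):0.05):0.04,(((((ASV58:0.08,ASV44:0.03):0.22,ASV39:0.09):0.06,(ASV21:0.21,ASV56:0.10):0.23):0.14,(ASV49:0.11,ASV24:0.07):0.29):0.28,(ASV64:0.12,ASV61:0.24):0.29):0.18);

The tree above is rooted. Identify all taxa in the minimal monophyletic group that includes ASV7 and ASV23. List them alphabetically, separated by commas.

ASV1, ASV15, ASV19, ASV23, ASV27, ASV30, ASV35, ASV46, ASV52, ASV7

Tracing ASV7: it sits inside (ASV27,ASV7).
Tracing ASV23: it sits inside (ASV23,(ASV46,(ASV19,ASV15))).
The smallest clade enclosing both is (((ASV27,ASV7),(ASV35,ASV1)),((ASV52,ASV30),(ASV23,(ASV46,(ASV19,ASV15))))); the answer is its 10 terminal taxa in alphabetical order.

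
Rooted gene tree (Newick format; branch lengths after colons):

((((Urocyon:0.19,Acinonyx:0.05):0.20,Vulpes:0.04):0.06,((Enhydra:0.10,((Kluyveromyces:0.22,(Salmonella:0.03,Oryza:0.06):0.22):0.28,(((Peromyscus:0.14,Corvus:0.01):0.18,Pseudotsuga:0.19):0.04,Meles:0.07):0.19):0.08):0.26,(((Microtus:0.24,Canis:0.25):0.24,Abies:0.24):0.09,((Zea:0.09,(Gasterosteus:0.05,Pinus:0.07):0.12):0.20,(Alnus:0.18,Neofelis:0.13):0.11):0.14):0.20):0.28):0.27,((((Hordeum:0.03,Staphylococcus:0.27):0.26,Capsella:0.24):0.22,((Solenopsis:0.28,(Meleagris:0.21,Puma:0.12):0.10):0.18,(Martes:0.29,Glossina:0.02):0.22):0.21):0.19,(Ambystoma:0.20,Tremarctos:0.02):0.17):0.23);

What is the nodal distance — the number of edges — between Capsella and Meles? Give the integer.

The MRCA of Capsella and Meles is the root of the tree.
From Capsella up to that node: 4 branches. From Meles up to the same node: 6 branches. Total: 4 + 6 = 10.

10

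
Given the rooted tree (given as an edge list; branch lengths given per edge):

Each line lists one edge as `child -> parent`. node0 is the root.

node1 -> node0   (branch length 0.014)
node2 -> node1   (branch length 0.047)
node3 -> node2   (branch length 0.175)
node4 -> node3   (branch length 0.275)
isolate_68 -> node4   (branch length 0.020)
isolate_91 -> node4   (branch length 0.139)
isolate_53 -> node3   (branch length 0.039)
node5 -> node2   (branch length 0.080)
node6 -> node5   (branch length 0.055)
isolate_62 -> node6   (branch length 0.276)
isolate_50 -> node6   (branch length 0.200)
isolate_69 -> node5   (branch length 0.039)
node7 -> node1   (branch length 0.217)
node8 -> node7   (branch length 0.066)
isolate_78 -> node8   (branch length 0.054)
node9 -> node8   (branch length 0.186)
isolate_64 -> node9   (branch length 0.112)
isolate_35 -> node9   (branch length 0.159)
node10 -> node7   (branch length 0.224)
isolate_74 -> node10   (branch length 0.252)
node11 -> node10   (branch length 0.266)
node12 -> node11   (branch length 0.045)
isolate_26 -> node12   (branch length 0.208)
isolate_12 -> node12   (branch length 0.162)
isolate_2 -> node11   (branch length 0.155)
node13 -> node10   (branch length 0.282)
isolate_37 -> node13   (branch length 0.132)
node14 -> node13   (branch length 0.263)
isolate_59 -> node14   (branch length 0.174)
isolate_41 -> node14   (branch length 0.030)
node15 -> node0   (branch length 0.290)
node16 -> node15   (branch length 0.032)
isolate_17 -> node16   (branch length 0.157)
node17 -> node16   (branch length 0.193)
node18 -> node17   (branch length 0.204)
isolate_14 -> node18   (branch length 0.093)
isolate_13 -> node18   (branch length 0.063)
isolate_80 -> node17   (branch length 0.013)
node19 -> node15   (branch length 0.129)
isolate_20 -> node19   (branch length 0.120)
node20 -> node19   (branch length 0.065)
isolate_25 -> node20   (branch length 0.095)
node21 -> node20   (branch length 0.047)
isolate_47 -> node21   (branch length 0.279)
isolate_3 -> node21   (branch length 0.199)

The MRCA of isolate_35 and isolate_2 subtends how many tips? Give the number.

10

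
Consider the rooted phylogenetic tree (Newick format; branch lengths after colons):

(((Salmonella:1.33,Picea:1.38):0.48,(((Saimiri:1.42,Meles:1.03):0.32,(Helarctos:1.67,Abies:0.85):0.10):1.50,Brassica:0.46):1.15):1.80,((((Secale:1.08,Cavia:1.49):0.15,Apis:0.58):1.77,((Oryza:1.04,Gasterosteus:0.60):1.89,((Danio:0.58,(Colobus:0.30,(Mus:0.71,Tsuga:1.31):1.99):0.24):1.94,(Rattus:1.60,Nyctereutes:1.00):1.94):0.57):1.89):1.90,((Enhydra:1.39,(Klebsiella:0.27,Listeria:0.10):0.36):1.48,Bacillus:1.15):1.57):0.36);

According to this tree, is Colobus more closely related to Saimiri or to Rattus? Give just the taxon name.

Rattus

The MRCA of Colobus and Rattus subtends ((Danio,(Colobus,(Mus,Tsuga))),(Rattus,Nyctereutes)) (6 taxa).
The MRCA of Colobus and Saimiri is the root, subtending the entire tree (22 taxa).
The first is nested inside the second, so Colobus shares a more recent common ancestor with Rattus.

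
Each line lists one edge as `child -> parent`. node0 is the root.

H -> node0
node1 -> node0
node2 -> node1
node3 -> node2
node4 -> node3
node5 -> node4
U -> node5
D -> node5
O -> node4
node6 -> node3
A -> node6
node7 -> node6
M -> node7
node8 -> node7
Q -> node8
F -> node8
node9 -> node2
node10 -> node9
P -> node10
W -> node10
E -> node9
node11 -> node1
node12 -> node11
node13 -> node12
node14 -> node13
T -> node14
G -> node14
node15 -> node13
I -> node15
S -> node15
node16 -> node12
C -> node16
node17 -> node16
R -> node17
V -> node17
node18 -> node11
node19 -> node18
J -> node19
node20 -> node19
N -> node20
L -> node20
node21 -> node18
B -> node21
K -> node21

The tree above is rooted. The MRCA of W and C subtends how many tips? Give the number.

The MRCA of W and C is the node subtending (((((U,D),O),(A,(M,(Q,F)))),((P,W),E)),((((T,G),(I,S)),(C,(R,V))),((J,(N,L)),(B,K)))).
That clade contains 22 terminal taxa: A, B, C, D, E, F, G, I, J, K, L, M, N, O, P, Q, R, S, T, U, V, W.

22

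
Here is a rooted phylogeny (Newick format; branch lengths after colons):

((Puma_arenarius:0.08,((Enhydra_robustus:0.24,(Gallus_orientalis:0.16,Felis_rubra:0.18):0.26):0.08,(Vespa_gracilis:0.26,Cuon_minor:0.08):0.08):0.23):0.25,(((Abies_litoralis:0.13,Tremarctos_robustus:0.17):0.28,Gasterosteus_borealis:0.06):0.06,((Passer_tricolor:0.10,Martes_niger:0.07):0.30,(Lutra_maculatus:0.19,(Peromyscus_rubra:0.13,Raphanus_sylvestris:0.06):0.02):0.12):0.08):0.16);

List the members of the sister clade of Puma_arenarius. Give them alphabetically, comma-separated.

Cuon_minor, Enhydra_robustus, Felis_rubra, Gallus_orientalis, Vespa_gracilis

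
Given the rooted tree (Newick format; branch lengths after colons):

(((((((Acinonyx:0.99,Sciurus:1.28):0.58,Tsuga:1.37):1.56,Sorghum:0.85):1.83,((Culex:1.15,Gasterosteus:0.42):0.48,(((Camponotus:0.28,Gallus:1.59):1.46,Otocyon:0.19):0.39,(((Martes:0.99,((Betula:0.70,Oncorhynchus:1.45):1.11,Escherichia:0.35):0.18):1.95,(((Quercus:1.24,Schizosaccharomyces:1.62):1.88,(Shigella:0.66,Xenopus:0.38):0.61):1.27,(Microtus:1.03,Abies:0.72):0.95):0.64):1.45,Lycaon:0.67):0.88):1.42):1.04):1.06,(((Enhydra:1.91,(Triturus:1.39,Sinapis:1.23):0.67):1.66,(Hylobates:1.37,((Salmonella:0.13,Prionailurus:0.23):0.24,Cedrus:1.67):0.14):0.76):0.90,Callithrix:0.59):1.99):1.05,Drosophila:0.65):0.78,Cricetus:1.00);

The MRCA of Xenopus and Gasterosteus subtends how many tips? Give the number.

The MRCA of Xenopus and Gasterosteus is the node subtending ((Culex,Gasterosteus),(((Camponotus,Gallus),Otocyon),(((Martes,((Betula,Oncorhynchus),Escherichia)),(((Quercus,Schizosaccharomyces),(Shigella,Xenopus)),(Microtus,Abies))),Lycaon))).
That clade contains 16 terminal taxa: Abies, Betula, Camponotus, Culex, Escherichia, Gallus, Gasterosteus, Lycaon, Martes, Microtus, Oncorhynchus, Otocyon, Quercus, Schizosaccharomyces, Shigella, Xenopus.

16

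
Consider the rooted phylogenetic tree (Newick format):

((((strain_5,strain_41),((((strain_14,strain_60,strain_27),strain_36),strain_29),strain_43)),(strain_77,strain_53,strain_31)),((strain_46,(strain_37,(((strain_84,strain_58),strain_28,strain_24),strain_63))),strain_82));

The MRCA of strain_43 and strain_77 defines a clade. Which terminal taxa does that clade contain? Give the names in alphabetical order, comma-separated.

strain_14, strain_27, strain_29, strain_31, strain_36, strain_41, strain_43, strain_5, strain_53, strain_60, strain_77

Tracing strain_43: it sits inside ((((strain_14,strain_60,strain_27),strain_36),strain_29),strain_43).
Tracing strain_77: it sits inside (strain_77,strain_53,strain_31).
The smallest clade enclosing both is (((strain_5,strain_41),((((strain_14,strain_60,strain_27),strain_36),strain_29),strain_43)),(strain_77,strain_53,strain_31)); the answer is its 11 terminal taxa in alphabetical order.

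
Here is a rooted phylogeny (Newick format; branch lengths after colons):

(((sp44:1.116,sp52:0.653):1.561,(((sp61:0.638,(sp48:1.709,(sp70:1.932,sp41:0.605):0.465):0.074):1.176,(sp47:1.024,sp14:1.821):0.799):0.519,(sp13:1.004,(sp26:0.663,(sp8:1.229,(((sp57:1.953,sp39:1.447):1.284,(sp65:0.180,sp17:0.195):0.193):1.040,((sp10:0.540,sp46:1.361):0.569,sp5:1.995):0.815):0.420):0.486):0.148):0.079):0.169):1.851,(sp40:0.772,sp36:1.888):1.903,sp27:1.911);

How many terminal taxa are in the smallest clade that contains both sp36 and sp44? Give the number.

The MRCA of sp36 and sp44 is the root, so the clade is the entire tree.
That clade contains 21 terminal taxa: sp10, sp13, sp14, sp17, sp26, sp27, sp36, sp39, sp40, sp41, sp44, sp46, sp47, sp48, sp5, sp52, sp57, sp61, sp65, sp70, sp8.

21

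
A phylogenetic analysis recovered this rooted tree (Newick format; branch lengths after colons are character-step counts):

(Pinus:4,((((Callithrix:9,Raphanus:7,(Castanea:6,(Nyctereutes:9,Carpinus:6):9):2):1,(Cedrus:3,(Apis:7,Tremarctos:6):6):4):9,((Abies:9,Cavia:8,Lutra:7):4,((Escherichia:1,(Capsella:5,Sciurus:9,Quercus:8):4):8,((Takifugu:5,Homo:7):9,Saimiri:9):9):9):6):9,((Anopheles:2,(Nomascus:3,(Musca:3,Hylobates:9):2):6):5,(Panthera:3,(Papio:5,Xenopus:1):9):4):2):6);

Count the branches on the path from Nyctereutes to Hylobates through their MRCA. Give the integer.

The MRCA of Nyctereutes and Hylobates is the node subtending ((((Callithrix,Raphanus,(Castanea,(Nyctereutes,Carpinus))),(Cedrus,(Apis,Tremarctos))),((Abies,Cavia,Lutra),((Escherichia,(Capsella,Sciurus,Quercus)),((Takifugu,Homo),Saimiri)))),((Anopheles,(Nomascus,(Musca,Hylobates))),(Panthera,(Papio,Xenopus)))).
From Nyctereutes up to that node: 6 branches. From Hylobates up to the same node: 5 branches. Total: 6 + 5 = 11.

11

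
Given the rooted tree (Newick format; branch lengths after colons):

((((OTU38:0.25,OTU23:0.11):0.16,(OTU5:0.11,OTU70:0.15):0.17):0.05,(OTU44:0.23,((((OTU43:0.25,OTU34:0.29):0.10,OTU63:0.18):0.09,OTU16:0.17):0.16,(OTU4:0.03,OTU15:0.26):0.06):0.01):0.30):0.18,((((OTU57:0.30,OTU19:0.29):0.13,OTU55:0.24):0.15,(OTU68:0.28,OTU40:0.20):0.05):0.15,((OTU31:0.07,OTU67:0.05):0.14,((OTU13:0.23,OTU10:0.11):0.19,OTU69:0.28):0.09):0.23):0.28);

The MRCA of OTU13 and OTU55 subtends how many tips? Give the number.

The MRCA of OTU13 and OTU55 is the node subtending ((((OTU57,OTU19),OTU55),(OTU68,OTU40)),((OTU31,OTU67),((OTU13,OTU10),OTU69))).
That clade contains 10 terminal taxa: OTU10, OTU13, OTU19, OTU31, OTU40, OTU55, OTU57, OTU67, OTU68, OTU69.

10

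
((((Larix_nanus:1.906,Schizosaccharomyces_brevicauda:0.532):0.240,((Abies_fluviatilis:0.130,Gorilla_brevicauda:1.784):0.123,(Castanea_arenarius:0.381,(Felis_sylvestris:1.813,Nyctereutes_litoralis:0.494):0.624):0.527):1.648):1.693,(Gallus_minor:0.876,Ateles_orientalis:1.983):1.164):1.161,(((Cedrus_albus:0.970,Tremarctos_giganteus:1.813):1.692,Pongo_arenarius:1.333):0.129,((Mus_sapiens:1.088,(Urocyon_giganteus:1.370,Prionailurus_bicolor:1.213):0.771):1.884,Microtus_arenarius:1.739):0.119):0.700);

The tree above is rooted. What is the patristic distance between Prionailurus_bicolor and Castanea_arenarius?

10.097

The path runs Prionailurus_bicolor → … → MRCA → … → Castanea_arenarius; the MRCA is the root of the tree.
Branch lengths along that path: 1.213 + 0.771 + 1.884 + 0.119 + 0.700 + 1.161 + 1.693 + 1.648 + 0.527 + 0.381 = 10.097.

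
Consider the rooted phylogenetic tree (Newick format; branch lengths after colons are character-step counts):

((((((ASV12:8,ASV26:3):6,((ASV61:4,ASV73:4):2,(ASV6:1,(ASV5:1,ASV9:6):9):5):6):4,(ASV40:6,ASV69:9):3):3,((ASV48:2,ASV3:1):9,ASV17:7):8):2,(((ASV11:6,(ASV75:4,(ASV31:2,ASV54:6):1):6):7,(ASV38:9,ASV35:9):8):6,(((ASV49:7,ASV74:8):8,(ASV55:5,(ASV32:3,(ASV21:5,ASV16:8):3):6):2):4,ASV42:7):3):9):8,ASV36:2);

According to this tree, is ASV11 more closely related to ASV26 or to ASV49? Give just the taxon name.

ASV49

The MRCA of ASV11 and ASV49 subtends (((ASV11,(ASV75,(ASV31,ASV54))),(ASV38,ASV35)),(((ASV49,ASV74),(ASV55,(ASV32,(ASV21,ASV16)))),ASV42)) (13 taxa).
The MRCA of ASV11 and ASV26 subtends (((((ASV12,ASV26),((ASV61,ASV73),(ASV6,(ASV5,ASV9)))),(ASV40,ASV69)),((ASV48,ASV3),ASV17)),(((ASV11,(ASV75,(ASV31,ASV54))),(ASV38,ASV35)),(((ASV49,ASV74),(ASV55,(ASV32,(ASV21,ASV16)))),ASV42))) (25 taxa).
The first is nested inside the second, so ASV11 shares a more recent common ancestor with ASV49.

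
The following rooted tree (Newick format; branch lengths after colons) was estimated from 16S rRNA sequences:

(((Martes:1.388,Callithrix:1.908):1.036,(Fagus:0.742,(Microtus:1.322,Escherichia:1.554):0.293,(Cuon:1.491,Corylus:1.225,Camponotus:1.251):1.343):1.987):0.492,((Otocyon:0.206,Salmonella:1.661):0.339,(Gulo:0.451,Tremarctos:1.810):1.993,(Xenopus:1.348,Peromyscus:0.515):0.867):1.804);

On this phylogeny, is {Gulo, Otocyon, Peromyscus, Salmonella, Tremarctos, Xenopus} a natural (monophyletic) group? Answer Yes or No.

Yes

The most recent common ancestor of these taxa subtends ((Otocyon,Salmonella),(Gulo,Tremarctos),(Xenopus,Peromyscus)).
That clade has exactly 6 tips — every listed taxon and nothing else — so the group is monophyletic.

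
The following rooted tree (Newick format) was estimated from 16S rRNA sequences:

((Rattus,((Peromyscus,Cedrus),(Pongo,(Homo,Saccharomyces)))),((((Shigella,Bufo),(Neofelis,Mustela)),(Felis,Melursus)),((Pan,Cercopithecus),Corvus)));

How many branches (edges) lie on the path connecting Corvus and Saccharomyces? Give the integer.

The MRCA of Corvus and Saccharomyces is the root of the tree.
From Corvus up to that node: 3 branches. From Saccharomyces up to the same node: 5 branches. Total: 3 + 5 = 8.

8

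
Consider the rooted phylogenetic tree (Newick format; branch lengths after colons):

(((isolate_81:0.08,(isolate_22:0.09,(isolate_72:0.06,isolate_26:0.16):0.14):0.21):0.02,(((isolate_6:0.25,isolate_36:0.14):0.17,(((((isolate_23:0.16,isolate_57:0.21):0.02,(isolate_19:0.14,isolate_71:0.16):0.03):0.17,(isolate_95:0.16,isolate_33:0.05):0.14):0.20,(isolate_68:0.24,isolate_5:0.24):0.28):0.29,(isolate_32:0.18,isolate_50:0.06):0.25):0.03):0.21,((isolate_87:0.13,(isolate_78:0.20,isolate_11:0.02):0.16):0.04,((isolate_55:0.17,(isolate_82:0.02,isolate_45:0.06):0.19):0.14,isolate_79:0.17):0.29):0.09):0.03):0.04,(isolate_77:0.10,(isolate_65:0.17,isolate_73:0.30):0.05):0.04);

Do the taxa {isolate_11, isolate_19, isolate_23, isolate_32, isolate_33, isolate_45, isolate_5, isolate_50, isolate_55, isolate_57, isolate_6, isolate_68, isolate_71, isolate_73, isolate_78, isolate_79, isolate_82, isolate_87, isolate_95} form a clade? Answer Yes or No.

No

The MRCA of the listed taxa is the root, so the smallest clade containing them is the whole tree.
That clade also contains isolate_22, isolate_26, isolate_36, isolate_65, isolate_72, isolate_77, isolate_81, which are not in the proposed group, so the group is not monophyletic.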